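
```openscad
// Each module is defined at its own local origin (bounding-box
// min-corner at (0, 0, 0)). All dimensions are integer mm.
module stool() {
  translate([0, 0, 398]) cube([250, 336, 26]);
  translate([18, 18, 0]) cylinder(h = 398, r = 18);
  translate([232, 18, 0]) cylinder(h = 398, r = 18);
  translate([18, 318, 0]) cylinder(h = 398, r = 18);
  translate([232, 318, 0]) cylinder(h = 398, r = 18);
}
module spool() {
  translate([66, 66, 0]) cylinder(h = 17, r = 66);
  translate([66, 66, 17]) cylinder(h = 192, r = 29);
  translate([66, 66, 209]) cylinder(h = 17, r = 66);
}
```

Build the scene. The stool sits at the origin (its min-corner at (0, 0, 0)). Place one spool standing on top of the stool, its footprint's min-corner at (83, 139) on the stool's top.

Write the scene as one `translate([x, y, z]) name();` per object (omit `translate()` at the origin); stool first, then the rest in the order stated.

stool();
translate([83, 139, 424]) spool();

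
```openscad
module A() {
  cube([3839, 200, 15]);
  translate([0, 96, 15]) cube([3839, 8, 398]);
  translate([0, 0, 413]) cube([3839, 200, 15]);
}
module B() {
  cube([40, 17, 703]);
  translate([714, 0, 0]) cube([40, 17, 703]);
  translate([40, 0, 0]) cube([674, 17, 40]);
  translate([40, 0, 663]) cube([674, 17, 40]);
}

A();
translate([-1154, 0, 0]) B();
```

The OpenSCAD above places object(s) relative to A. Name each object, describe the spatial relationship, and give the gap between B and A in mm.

A is an I-beam. B is a picture frame. The picture frame is on the floor beside the I-beam on its −x side. The gap between the picture frame and the I-beam is 400 mm.

The picture frame's nearest face is 400 mm from the I-beam's −x face.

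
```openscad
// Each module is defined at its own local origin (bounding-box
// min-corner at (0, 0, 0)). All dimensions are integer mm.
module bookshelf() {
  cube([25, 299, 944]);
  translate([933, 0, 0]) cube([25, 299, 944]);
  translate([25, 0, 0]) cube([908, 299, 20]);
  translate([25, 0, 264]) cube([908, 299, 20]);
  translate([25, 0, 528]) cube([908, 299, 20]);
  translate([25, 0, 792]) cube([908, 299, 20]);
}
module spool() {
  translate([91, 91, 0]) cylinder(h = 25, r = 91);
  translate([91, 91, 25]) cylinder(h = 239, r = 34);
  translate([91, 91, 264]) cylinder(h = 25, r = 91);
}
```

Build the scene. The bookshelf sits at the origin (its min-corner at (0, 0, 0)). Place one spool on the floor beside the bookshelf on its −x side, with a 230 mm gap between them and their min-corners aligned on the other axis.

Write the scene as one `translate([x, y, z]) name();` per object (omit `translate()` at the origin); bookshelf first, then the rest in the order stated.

bookshelf();
translate([-412, 0, 0]) spool();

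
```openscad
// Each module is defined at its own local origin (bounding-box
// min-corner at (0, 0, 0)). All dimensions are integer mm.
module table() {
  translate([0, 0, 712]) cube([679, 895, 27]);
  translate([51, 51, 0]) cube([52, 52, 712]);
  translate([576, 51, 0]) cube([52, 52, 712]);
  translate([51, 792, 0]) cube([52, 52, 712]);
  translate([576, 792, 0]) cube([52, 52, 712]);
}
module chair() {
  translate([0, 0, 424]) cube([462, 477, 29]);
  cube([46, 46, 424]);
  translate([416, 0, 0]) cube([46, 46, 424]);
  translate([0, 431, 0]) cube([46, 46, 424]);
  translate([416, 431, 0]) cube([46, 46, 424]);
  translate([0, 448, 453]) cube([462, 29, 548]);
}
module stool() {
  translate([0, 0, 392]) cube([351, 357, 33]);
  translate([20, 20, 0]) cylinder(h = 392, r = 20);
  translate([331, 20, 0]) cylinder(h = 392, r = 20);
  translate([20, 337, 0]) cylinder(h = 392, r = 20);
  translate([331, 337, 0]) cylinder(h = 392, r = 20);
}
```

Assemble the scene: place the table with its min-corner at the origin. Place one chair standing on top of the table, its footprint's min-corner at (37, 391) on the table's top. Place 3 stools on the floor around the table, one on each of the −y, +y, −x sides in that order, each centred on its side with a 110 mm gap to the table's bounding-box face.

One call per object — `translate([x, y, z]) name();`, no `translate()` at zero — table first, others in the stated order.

table();
translate([37, 391, 739]) chair();
translate([164, -467, 0]) stool();
translate([164, 1005, 0]) stool();
translate([-461, 269, 0]) stool();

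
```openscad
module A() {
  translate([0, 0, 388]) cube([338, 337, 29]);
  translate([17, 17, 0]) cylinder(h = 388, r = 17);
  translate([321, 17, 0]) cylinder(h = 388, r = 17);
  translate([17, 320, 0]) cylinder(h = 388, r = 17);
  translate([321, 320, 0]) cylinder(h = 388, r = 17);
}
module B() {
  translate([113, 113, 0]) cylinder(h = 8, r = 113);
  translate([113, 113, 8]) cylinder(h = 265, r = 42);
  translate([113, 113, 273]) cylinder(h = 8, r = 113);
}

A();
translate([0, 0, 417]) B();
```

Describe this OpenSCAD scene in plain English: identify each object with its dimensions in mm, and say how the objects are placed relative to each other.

A is a simple wooden stool: a rectangular seat 338 mm (x) by 337 mm (y), 29 mm thick, top face at z = 417 mm, on four round legs, each 34 mm in diameter. The legs rest on z = 0, each leg's axis is inset half a diameter from the nearest pair of seat edges (so the leg's bounding box is flush with the corner).

B is a spool: two coaxial disc flanges of radius 113 mm and thickness 8 mm, joined by a core cylinder of radius 42 mm and height 265 mm. The lower flange rests on z = 0 and the three cylinders share a vertical axis.

The spool is on top of the stool.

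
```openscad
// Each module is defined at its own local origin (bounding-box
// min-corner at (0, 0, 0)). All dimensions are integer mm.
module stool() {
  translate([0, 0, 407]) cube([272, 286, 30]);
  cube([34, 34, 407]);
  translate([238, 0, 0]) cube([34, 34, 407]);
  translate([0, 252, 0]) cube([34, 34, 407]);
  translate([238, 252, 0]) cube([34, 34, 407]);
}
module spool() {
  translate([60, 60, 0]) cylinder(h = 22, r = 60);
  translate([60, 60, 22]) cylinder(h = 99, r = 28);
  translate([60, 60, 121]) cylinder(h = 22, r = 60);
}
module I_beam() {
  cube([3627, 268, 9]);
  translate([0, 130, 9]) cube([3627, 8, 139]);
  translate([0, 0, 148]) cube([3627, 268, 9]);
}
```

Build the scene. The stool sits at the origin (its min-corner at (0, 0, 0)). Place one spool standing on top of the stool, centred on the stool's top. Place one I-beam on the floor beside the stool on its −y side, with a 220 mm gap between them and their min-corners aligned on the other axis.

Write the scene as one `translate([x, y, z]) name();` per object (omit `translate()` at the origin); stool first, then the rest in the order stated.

stool();
translate([76, 83, 437]) spool();
translate([0, -488, 0]) I_beam();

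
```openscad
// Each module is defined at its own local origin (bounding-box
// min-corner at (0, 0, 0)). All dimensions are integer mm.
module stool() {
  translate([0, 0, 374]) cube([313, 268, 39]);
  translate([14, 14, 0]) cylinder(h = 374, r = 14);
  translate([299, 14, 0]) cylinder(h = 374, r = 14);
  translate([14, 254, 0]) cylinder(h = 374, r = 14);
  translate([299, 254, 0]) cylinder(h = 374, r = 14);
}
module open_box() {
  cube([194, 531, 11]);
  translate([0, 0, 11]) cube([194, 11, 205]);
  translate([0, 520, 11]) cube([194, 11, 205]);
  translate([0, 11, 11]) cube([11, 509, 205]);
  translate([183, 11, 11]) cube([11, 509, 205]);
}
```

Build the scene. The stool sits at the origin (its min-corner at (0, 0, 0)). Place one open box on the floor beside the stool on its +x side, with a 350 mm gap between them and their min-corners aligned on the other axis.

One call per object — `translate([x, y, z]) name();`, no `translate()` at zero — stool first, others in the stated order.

stool();
translate([663, 0, 0]) open_box();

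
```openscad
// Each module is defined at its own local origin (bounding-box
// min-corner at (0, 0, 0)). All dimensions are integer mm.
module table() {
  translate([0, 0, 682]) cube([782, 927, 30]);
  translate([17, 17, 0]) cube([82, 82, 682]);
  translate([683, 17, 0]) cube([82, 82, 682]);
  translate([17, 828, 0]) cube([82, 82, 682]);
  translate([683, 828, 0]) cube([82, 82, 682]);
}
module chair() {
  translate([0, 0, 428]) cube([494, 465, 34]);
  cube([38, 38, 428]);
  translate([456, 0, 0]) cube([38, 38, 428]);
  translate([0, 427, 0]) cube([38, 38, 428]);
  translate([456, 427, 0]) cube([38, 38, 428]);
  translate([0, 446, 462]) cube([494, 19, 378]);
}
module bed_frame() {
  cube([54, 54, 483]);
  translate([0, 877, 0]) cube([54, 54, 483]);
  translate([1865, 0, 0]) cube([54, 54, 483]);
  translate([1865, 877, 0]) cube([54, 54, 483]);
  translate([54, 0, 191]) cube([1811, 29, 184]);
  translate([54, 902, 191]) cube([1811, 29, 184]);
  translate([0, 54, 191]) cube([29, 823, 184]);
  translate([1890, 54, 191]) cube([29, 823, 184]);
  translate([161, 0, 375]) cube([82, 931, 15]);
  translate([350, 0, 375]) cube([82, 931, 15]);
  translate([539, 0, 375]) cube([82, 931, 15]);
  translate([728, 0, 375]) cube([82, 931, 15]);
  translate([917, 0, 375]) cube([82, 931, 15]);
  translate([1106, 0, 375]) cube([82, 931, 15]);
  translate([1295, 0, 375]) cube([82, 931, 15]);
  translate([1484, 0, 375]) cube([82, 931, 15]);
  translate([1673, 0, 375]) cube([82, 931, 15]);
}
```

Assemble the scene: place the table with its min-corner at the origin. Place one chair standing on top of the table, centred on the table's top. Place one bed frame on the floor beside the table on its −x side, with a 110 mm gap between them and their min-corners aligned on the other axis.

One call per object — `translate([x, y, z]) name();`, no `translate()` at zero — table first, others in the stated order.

table();
translate([144, 231, 712]) chair();
translate([-2029, 0, 0]) bed_frame();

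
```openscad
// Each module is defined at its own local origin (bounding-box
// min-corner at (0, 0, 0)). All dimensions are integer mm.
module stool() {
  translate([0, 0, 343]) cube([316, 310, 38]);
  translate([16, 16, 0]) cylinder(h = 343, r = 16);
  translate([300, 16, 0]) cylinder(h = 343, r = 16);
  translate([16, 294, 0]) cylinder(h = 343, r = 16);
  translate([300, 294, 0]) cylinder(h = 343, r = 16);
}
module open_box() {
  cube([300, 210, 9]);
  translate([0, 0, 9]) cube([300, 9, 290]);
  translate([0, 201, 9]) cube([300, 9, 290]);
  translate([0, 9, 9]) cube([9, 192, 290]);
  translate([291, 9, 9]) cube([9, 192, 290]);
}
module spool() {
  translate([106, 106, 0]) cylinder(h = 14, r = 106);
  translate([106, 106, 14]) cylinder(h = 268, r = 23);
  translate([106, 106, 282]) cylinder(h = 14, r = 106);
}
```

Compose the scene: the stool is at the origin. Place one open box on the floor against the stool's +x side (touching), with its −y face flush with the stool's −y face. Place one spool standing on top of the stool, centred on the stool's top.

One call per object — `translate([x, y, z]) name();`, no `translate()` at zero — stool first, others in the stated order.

stool();
translate([316, 0, 0]) open_box();
translate([52, 49, 381]) spool();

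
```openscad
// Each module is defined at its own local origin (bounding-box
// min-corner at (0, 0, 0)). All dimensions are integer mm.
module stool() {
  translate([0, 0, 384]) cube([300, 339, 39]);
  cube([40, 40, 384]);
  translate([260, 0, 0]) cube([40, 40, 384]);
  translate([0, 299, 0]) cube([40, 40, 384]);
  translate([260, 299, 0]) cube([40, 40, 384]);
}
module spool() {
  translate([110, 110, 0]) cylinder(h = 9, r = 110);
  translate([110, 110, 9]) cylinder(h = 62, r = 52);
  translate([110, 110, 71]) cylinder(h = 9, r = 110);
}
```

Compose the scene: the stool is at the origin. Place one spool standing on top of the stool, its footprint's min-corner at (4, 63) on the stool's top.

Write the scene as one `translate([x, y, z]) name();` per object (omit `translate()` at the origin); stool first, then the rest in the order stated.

stool();
translate([4, 63, 423]) spool();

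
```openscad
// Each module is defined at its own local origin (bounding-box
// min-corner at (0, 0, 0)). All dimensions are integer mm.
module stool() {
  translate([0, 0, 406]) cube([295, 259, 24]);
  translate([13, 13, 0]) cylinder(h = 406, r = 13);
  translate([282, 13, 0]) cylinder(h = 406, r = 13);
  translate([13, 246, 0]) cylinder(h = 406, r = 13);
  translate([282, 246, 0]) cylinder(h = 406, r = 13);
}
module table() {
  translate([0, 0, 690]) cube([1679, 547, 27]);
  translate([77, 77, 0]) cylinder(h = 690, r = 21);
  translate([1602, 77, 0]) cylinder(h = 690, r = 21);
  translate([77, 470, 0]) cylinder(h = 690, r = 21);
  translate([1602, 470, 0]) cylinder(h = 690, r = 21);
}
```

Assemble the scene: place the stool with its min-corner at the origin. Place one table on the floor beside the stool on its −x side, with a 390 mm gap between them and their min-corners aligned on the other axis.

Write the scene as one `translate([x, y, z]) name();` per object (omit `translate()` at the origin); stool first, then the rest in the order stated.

stool();
translate([-2069, 0, 0]) table();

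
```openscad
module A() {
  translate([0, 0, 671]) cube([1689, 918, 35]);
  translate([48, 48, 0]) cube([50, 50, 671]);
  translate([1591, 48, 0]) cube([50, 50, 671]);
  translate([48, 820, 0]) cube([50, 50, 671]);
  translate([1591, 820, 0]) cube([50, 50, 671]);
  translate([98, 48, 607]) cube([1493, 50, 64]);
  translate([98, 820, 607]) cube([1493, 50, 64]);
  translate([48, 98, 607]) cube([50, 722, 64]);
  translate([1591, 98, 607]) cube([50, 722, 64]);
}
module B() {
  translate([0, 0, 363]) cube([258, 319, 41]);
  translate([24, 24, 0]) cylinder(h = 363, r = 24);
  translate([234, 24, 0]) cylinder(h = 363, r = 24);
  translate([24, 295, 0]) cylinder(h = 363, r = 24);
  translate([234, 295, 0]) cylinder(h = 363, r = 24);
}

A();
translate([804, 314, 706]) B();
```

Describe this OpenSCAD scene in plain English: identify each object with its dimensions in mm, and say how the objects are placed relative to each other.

A is a table with a 1689×918 mm rectangular top, 35 mm thick, top surface at z = 706 mm, supported by four 50×50 mm square legs, each inset 48 mm from the nearest pair of top edges, running from the floor. Four apron rails, 50 mm thick and 64 mm tall, run between adjacent legs with their top edges flush with the underside of the top and their outer faces flush with the legs' outer faces.

B is a four-legged stool. The seat is a 258×319×41 mm slab whose top surface is at z = 404 mm; four round legs, each 48 mm in diameter, run from the floor (z = 0) to the underside of the seat, each leg's axis is inset half a diameter from the nearest pair of seat edges (so the leg's bounding box is flush with the corner).

The stool is on top of the table.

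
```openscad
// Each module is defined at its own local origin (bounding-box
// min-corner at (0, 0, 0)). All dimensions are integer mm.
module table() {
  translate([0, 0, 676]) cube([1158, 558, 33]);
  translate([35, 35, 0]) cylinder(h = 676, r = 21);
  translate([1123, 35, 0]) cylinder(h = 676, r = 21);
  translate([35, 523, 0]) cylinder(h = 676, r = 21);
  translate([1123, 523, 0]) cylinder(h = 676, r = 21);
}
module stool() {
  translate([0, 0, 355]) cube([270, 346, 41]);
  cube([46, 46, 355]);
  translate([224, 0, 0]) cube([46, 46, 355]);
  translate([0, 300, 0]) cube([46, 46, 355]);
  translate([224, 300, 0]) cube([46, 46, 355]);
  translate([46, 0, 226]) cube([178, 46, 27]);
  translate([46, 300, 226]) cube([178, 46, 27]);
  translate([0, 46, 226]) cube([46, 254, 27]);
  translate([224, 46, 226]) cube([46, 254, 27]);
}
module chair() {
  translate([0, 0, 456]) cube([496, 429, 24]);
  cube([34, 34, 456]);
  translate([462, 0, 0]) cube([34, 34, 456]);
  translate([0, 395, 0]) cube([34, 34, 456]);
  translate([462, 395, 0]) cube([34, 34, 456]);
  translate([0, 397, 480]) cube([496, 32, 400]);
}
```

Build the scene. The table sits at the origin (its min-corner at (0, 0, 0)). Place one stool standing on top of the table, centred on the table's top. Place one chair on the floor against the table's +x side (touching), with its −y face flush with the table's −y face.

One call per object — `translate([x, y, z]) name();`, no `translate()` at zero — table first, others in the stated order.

table();
translate([444, 106, 709]) stool();
translate([1158, 0, 0]) chair();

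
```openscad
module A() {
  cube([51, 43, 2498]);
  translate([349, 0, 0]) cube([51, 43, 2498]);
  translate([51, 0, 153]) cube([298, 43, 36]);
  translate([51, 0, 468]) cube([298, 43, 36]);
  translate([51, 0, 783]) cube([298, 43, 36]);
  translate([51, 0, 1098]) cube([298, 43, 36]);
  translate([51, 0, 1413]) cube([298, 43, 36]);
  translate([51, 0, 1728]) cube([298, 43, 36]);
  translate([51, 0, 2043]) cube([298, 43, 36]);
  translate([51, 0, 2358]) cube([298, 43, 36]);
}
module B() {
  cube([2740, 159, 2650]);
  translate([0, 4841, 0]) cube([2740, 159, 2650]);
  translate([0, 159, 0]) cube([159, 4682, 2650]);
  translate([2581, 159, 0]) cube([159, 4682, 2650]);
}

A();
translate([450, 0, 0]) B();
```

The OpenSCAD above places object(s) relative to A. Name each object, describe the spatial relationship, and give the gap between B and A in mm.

A is a ladder. B is a house frame. The house frame is on the floor beside the ladder on its +x side. The gap between the house frame and the ladder is 50 mm.

The house frame's nearest face is 50 mm from the ladder's +x face.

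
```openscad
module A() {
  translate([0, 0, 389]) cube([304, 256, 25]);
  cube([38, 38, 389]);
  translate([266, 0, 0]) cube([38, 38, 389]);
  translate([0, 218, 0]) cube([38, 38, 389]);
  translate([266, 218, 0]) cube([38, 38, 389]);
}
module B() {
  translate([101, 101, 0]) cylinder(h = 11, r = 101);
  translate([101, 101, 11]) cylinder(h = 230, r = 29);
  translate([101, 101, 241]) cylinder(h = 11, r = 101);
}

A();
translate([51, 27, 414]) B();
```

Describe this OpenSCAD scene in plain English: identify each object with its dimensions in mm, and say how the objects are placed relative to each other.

A is a four-legged stool. The seat is a 304×256×25 mm slab whose top surface is at z = 414 mm; four square legs, each 38×38 mm in cross-section, run from the floor (z = 0) to the underside of the seat, each flush with a corner of the seat.

B is a spool: two coaxial disc flanges of radius 101 mm and thickness 11 mm, joined by a core cylinder of radius 29 mm and height 230 mm. The lower flange rests on z = 0 and the three cylinders share a vertical axis.

The spool is on top of the stool, centred.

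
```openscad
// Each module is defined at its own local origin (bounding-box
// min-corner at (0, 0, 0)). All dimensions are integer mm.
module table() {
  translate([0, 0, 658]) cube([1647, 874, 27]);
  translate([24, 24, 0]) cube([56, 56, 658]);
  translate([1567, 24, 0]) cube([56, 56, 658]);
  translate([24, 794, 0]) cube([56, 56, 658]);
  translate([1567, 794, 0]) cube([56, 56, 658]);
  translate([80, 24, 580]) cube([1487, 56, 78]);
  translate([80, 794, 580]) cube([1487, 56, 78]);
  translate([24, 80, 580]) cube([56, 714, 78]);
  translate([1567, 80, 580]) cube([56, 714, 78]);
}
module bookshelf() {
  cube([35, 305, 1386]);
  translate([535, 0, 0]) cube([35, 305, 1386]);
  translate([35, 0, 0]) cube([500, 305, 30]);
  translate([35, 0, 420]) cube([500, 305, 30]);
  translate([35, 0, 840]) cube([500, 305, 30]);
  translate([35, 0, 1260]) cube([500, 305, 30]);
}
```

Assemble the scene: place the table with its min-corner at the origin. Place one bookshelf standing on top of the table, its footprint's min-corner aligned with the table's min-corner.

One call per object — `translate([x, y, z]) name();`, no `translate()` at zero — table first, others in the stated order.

table();
translate([0, 0, 685]) bookshelf();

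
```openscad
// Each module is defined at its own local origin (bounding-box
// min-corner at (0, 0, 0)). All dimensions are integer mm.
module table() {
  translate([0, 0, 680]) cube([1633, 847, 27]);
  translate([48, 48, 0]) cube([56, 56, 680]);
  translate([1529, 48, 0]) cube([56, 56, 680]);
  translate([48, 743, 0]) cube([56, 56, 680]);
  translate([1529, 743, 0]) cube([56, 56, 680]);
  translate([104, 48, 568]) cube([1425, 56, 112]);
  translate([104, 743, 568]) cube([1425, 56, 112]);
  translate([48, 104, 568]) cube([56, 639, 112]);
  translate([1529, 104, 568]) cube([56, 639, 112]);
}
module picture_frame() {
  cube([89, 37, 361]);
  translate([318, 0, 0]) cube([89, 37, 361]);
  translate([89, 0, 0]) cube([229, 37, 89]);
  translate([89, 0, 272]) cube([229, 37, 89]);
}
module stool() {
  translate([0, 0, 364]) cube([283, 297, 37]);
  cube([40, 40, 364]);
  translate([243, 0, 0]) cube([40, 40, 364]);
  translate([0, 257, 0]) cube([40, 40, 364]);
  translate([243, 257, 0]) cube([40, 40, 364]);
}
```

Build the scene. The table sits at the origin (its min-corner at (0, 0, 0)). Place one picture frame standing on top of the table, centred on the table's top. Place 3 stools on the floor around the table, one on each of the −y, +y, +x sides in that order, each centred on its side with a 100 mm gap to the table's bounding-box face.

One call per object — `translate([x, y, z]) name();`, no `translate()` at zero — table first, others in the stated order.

table();
translate([613, 405, 707]) picture_frame();
translate([675, -397, 0]) stool();
translate([675, 947, 0]) stool();
translate([1733, 275, 0]) stool();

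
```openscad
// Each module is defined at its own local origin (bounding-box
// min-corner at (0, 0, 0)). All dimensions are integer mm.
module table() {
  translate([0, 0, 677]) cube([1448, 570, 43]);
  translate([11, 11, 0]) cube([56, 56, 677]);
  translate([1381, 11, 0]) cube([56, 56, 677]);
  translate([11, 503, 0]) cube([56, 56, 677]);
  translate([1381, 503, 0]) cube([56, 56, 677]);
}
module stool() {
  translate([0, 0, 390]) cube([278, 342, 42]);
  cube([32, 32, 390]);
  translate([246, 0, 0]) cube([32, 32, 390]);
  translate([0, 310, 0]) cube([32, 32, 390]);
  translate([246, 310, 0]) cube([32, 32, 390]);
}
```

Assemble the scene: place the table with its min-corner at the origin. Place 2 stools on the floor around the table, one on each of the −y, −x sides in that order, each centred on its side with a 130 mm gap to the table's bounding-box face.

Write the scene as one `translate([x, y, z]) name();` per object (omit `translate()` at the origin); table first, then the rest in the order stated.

table();
translate([585, -472, 0]) stool();
translate([-408, 114, 0]) stool();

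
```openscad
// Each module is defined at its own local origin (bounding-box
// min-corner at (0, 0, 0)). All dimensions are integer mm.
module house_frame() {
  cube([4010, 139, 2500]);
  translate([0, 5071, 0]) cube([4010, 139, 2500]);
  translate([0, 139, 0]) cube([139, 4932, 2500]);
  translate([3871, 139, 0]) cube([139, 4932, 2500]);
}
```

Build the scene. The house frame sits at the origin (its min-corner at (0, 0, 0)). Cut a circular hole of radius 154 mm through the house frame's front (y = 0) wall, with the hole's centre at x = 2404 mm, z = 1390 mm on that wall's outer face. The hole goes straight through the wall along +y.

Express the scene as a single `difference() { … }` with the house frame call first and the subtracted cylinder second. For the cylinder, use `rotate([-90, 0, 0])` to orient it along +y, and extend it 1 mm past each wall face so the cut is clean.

difference() {
  house_frame();
  translate([2404, -1, 1390]) rotate([-90, 0, 0]) cylinder(h = 141, r = 154);
}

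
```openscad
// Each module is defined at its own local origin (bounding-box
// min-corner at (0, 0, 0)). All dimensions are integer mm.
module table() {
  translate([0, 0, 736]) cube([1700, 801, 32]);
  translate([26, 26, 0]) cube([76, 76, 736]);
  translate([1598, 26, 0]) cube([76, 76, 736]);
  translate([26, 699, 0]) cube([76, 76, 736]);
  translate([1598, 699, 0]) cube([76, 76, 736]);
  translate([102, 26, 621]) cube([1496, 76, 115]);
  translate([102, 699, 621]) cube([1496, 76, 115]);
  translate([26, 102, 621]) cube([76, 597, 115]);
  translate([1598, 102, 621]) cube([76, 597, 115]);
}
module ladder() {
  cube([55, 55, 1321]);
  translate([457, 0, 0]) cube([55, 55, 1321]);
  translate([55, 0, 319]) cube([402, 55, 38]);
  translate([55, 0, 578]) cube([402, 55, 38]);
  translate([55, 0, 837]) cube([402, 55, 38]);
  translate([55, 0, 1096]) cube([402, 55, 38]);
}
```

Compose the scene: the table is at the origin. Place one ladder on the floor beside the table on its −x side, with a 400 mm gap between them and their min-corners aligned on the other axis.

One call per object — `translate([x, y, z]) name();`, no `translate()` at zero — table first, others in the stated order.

table();
translate([-912, 0, 0]) ladder();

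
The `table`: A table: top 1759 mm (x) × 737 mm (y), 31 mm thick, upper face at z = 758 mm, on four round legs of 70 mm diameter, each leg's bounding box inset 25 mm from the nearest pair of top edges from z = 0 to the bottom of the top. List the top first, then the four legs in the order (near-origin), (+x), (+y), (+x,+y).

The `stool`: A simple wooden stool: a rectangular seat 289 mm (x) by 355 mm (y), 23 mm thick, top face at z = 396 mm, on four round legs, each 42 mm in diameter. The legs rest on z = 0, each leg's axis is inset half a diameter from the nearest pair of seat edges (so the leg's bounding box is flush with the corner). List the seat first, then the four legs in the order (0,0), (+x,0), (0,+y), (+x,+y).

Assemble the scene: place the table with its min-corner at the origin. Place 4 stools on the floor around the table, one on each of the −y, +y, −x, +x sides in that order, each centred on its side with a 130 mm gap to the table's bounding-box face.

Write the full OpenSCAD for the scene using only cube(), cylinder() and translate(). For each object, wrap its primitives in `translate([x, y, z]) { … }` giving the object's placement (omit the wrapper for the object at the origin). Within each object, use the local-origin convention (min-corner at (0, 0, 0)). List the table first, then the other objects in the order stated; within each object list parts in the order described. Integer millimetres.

translate([0, 0, 727]) cube([1759, 737, 31]);
translate([60, 60, 0]) cylinder(h = 727, r = 35);
translate([1699, 60, 0]) cylinder(h = 727, r = 35);
translate([60, 677, 0]) cylinder(h = 727, r = 35);
translate([1699, 677, 0]) cylinder(h = 727, r = 35);
translate([735, -485, 0]) {
  translate([0, 0, 373]) cube([289, 355, 23]);
  translate([21, 21, 0]) cylinder(h = 373, r = 21);
  translate([268, 21, 0]) cylinder(h = 373, r = 21);
  translate([21, 334, 0]) cylinder(h = 373, r = 21);
  translate([268, 334, 0]) cylinder(h = 373, r = 21);
}
translate([735, 867, 0]) {
  translate([0, 0, 373]) cube([289, 355, 23]);
  translate([21, 21, 0]) cylinder(h = 373, r = 21);
  translate([268, 21, 0]) cylinder(h = 373, r = 21);
  translate([21, 334, 0]) cylinder(h = 373, r = 21);
  translate([268, 334, 0]) cylinder(h = 373, r = 21);
}
translate([-419, 191, 0]) {
  translate([0, 0, 373]) cube([289, 355, 23]);
  translate([21, 21, 0]) cylinder(h = 373, r = 21);
  translate([268, 21, 0]) cylinder(h = 373, r = 21);
  translate([21, 334, 0]) cylinder(h = 373, r = 21);
  translate([268, 334, 0]) cylinder(h = 373, r = 21);
}
translate([1889, 191, 0]) {
  translate([0, 0, 373]) cube([289, 355, 23]);
  translate([21, 21, 0]) cylinder(h = 373, r = 21);
  translate([268, 21, 0]) cylinder(h = 373, r = 21);
  translate([21, 334, 0]) cylinder(h = 373, r = 21);
  translate([268, 334, 0]) cylinder(h = 373, r = 21);
}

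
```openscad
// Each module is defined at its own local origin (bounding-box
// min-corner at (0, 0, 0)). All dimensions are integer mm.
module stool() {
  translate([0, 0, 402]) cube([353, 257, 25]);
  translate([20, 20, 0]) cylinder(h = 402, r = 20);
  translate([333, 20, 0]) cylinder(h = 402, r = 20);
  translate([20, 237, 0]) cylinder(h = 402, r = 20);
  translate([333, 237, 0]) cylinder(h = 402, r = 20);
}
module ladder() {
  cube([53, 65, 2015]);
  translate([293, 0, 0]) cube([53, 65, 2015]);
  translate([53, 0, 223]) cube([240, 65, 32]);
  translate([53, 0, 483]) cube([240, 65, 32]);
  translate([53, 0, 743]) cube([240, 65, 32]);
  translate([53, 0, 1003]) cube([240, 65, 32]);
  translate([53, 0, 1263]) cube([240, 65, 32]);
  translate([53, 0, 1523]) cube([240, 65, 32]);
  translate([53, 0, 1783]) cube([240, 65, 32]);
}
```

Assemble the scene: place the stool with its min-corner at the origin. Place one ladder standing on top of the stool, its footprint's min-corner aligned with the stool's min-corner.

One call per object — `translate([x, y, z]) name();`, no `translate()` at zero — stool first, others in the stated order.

stool();
translate([0, 0, 427]) ladder();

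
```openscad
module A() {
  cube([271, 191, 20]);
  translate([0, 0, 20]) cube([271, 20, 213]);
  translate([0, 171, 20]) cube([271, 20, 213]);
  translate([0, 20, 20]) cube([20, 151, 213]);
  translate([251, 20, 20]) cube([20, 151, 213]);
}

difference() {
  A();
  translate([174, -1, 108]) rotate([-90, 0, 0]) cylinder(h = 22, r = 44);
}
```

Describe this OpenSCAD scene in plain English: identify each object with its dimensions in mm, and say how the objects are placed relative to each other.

A is an open storage box with external size 271×191×233 mm and wall thickness 20 mm (the base is also 20 mm thick). The base covers the whole footprint; the four walls stand on the base, with the y-facing walls full-width and the x-facing walls fitting between their inner faces.

The open box has a circular hole of radius 44 mm through its front wall, centred at (x = 174, z = 108).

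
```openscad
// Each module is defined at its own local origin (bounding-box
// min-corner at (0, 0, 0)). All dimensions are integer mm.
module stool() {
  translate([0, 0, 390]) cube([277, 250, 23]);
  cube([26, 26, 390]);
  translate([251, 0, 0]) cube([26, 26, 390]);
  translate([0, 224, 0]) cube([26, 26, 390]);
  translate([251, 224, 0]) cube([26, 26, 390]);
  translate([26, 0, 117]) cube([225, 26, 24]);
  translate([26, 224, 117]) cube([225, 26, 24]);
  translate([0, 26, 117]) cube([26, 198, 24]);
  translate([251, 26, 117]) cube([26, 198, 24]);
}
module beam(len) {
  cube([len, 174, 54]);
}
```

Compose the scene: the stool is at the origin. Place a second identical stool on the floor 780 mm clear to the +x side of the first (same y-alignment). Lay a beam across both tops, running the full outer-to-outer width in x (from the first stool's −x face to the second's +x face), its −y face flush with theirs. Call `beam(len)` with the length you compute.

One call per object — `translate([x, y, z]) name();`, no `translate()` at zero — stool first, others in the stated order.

stool();
translate([1057, 0, 0]) stool();
translate([0, 0, 413]) beam(1334);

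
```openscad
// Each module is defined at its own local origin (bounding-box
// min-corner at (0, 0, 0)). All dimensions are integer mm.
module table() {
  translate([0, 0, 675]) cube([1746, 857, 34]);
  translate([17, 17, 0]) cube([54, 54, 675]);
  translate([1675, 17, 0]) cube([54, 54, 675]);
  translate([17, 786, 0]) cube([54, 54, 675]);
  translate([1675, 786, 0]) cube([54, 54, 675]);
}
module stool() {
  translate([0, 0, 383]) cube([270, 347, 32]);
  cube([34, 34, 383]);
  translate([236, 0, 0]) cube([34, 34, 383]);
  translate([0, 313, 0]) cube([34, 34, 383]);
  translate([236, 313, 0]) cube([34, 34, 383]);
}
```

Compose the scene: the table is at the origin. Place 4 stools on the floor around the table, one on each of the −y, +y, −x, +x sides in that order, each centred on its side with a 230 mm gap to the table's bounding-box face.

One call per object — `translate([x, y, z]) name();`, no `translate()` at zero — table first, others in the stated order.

table();
translate([738, -577, 0]) stool();
translate([738, 1087, 0]) stool();
translate([-500, 255, 0]) stool();
translate([1976, 255, 0]) stool();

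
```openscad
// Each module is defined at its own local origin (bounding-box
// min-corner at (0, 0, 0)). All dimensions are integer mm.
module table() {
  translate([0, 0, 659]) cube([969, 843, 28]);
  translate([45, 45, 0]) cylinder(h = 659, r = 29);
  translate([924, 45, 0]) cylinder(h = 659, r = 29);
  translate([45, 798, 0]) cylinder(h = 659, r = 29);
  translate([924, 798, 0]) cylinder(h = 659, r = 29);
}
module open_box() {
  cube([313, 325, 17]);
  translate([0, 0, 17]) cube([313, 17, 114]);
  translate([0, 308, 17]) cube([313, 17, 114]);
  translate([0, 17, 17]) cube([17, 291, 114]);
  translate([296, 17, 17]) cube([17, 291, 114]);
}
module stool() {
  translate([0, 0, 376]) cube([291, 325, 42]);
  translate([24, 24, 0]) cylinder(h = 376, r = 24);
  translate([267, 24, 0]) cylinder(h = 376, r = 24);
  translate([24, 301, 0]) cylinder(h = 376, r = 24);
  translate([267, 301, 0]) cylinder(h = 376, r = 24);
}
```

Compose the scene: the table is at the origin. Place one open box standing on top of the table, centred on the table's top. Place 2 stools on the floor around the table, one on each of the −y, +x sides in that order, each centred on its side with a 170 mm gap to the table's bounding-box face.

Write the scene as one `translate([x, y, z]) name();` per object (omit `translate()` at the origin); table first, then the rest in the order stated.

table();
translate([328, 259, 687]) open_box();
translate([339, -495, 0]) stool();
translate([1139, 259, 0]) stool();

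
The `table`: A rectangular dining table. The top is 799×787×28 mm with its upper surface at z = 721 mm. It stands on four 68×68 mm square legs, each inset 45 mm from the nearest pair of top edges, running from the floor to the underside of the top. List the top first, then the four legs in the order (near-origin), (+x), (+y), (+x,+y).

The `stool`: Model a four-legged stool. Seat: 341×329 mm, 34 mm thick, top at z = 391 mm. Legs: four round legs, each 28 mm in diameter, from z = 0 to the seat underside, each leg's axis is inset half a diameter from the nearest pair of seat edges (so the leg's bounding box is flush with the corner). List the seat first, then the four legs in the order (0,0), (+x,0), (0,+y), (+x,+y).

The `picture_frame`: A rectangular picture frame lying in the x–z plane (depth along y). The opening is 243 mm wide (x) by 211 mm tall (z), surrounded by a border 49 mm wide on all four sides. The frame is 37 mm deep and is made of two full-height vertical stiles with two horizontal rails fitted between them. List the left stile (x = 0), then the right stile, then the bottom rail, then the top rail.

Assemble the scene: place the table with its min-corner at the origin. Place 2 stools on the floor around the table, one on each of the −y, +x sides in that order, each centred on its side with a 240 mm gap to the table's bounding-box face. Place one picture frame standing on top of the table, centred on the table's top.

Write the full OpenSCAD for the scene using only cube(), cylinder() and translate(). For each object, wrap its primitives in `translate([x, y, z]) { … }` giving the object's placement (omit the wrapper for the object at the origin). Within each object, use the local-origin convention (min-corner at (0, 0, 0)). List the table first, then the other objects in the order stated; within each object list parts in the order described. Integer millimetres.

translate([0, 0, 693]) cube([799, 787, 28]);
translate([45, 45, 0]) cube([68, 68, 693]);
translate([686, 45, 0]) cube([68, 68, 693]);
translate([45, 674, 0]) cube([68, 68, 693]);
translate([686, 674, 0]) cube([68, 68, 693]);
translate([229, -569, 0]) {
  translate([0, 0, 357]) cube([341, 329, 34]);
  translate([14, 14, 0]) cylinder(h = 357, r = 14);
  translate([327, 14, 0]) cylinder(h = 357, r = 14);
  translate([14, 315, 0]) cylinder(h = 357, r = 14);
  translate([327, 315, 0]) cylinder(h = 357, r = 14);
}
translate([1039, 229, 0]) {
  translate([0, 0, 357]) cube([341, 329, 34]);
  translate([14, 14, 0]) cylinder(h = 357, r = 14);
  translate([327, 14, 0]) cylinder(h = 357, r = 14);
  translate([14, 315, 0]) cylinder(h = 357, r = 14);
  translate([327, 315, 0]) cylinder(h = 357, r = 14);
}
translate([229, 375, 721]) {
  cube([49, 37, 309]);
  translate([292, 0, 0]) cube([49, 37, 309]);
  translate([49, 0, 0]) cube([243, 37, 49]);
  translate([49, 0, 260]) cube([243, 37, 49]);
}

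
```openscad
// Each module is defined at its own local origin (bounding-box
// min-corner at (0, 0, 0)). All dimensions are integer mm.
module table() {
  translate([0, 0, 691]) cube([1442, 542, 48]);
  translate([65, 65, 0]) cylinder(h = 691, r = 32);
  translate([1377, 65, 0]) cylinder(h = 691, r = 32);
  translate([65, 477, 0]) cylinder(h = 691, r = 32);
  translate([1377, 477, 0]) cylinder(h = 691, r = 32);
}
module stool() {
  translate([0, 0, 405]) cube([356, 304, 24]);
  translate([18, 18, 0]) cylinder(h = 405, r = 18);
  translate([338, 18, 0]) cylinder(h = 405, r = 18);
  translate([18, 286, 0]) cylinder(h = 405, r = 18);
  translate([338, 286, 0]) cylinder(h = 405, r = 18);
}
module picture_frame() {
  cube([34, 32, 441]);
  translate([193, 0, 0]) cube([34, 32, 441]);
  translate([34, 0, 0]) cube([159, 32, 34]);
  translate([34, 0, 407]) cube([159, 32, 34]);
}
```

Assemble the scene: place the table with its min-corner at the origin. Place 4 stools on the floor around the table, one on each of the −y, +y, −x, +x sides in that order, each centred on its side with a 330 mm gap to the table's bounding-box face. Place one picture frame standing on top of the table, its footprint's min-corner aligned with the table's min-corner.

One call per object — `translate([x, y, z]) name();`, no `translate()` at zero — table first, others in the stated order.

table();
translate([543, -634, 0]) stool();
translate([543, 872, 0]) stool();
translate([-686, 119, 0]) stool();
translate([1772, 119, 0]) stool();
translate([0, 0, 739]) picture_frame();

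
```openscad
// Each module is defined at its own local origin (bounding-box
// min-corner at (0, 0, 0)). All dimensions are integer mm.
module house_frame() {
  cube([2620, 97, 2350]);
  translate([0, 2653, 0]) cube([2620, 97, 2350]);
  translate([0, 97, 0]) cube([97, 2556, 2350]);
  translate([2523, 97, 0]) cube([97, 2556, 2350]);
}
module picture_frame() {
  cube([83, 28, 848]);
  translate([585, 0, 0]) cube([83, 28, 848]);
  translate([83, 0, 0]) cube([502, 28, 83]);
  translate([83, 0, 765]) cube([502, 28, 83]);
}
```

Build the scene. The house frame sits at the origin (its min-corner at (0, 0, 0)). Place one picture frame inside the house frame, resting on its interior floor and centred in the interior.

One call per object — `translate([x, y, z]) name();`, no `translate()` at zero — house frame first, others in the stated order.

house_frame();
translate([976, 1361, 0]) picture_frame();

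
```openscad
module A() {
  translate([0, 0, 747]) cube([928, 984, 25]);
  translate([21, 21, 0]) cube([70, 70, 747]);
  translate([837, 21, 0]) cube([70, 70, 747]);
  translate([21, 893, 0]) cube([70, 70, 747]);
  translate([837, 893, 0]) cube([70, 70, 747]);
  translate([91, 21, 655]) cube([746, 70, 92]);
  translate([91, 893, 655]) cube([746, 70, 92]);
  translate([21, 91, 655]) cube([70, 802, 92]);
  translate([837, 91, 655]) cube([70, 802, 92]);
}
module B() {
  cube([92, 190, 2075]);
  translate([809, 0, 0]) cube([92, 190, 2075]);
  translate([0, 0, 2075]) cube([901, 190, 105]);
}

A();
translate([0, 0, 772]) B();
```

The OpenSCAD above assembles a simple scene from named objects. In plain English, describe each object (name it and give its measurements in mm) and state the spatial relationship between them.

A is a table with a 928×984 mm rectangular top, 25 mm thick, top surface at z = 772 mm, supported by four 70×70 mm square legs, each inset 21 mm from the nearest pair of top edges, running from the floor. Four apron rails, 70 mm thick and 92 mm tall, run between adjacent legs with their top edges flush with the underside of the top and their outer faces flush with the legs' outer faces.

B is a rectangular door frame: two vertical jambs of 92×190 mm section, 2075 mm tall, with a clear opening 717 mm wide between their inner faces. A header 105 mm tall and 190 mm deep lies on top of the jambs and spans the full outside width.

The door frame is on top of the table.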